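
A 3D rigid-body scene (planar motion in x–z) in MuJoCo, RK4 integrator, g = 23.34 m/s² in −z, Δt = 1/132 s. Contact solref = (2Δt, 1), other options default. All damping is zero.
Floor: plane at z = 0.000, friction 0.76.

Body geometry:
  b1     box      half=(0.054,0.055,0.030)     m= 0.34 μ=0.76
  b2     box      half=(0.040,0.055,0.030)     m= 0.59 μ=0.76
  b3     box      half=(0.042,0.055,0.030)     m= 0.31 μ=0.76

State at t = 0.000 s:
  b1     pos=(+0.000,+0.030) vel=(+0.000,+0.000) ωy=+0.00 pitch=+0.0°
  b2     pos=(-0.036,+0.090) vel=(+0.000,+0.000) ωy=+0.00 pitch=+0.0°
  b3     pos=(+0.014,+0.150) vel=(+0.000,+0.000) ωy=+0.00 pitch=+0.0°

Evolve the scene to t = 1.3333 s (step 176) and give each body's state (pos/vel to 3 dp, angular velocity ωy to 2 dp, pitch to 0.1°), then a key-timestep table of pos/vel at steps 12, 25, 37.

State at t = 1.3333 s:
  b1     pos=(+0.000,+0.030) vel=(+0.000,+0.000) ωy=+0.00 pitch=-0.1°
  b2     pos=(-0.036,+0.090) vel=(+0.000,+0.000) ωy=+0.00 pitch=-0.2°
  b3     pos=(+0.115,+0.030) vel=(+0.000,+0.000) ωy=+0.00 pitch=+180.0°

Key-timestep trajectory:
   step    t(s)  b1.x    b1.z    b1.vx   b1.vz   b2.x    b2.z    b2.vx   b2.vz   b3.x    b3.z    b3.vx   b3.vz 
     12  0.0909   +0.000  +0.030  -0.001  +0.001   -0.036  +0.090  -0.002  +0.003   +0.030  +0.137  +0.341  -0.433
     25  0.1894   +0.000  +0.030  -0.001  +0.002   -0.036  +0.090  -0.002  +0.001   +0.084  +0.091  +0.700  -0.551
     37  0.2803   +0.000  +0.030  +0.000  +0.000   -0.036  +0.090  +0.000  +0.000   +0.115  +0.026  -0.026  +0.150


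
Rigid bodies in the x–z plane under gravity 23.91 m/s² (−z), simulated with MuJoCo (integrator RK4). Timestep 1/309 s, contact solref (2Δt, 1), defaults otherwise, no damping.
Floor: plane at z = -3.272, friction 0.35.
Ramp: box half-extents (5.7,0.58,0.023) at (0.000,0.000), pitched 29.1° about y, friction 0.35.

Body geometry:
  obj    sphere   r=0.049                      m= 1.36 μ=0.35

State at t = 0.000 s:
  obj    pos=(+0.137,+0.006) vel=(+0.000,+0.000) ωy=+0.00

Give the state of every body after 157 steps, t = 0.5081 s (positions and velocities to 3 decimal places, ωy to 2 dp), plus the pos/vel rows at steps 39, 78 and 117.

State at t = 0.5081 s:
  obj    pos=(+1.074,-0.515) vel=(+3.688,-2.052) ωy=+86.11

Key-timestep trajectory:
   step    t(s)  obj.x    obj.z    obj.vx   obj.vz 
     39  0.1262   +0.195  -0.026  +0.916  -0.510
     78  0.2524   +0.368  -0.123  +1.832  -1.020
    117  0.3786   +0.657  -0.284  +2.748  -1.530


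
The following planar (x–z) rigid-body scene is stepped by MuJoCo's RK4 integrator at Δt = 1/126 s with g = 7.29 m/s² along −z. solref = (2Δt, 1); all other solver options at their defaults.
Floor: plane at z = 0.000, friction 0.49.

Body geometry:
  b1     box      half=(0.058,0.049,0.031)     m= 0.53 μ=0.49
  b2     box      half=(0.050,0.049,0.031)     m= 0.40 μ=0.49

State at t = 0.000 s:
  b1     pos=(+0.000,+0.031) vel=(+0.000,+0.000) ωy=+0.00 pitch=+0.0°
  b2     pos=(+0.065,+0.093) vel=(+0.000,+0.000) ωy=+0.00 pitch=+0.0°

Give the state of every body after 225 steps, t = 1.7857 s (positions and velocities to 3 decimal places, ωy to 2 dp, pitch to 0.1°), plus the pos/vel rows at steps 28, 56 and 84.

State at t = 1.7857 s:
  b1     pos=(+0.000,+0.031) vel=(+0.000,+0.000) ωy=+0.00 pitch=+0.0°
  b2     pos=(+0.196,+0.031) vel=(+0.000,+0.000) ωy=+0.00 pitch=+180.0°

Key-timestep trajectory:
   step    t(s)  b1.x    b1.z    b1.vx   b1.vz   b2.x    b2.z    b2.vx   b2.vz 
     28  0.2222   +0.000  +0.031  +0.000  +0.000   +0.087  +0.076  +0.203  -0.314
     56  0.4444   +0.000  +0.031  +0.000  +0.000   +0.137  +0.058  +0.111  +0.017
     84  0.6667   +0.000  +0.031  +0.000  +0.000   +0.165  +0.054  +0.224  -0.086


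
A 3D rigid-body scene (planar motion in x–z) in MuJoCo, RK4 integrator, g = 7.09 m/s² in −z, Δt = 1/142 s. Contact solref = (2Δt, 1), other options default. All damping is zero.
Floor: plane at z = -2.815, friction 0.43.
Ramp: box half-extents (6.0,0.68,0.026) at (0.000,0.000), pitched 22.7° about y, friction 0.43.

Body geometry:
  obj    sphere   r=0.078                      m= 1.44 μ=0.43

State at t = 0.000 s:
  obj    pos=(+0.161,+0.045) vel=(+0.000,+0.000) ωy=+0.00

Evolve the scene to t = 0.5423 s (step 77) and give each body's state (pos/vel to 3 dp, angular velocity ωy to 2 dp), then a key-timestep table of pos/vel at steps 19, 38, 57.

State at t = 0.5423 s:
  obj    pos=(+0.426,-0.066) vel=(+0.978,-0.409) ωy=+13.58

Key-timestep trajectory:
   step    t(s)  obj.x    obj.z    obj.vx   obj.vz 
     19  0.1338   +0.177  +0.039  +0.241  -0.101
     38  0.2676   +0.226  +0.018  +0.483  -0.202
     57  0.4014   +0.306  -0.015  +0.724  -0.303


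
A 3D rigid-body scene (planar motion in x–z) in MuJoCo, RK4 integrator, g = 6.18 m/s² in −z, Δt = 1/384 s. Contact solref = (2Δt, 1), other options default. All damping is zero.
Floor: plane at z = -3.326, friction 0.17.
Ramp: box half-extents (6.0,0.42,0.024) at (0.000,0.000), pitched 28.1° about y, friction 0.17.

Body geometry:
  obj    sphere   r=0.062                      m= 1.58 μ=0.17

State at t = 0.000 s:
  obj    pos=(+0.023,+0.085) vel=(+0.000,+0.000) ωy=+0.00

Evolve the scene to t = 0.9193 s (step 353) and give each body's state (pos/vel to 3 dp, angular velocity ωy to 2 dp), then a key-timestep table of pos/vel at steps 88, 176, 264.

State at t = 0.9193 s:
  obj    pos=(+0.798,-0.329) vel=(+1.686,-0.900) ωy=+30.82

Key-timestep trajectory:
   step    t(s)  obj.x    obj.z    obj.vx   obj.vz 
     88  0.2292   +0.071  +0.059  +0.420  -0.224
    176  0.4583   +0.216  -0.018  +0.841  -0.449
    264  0.6875   +0.457  -0.146  +1.261  -0.673


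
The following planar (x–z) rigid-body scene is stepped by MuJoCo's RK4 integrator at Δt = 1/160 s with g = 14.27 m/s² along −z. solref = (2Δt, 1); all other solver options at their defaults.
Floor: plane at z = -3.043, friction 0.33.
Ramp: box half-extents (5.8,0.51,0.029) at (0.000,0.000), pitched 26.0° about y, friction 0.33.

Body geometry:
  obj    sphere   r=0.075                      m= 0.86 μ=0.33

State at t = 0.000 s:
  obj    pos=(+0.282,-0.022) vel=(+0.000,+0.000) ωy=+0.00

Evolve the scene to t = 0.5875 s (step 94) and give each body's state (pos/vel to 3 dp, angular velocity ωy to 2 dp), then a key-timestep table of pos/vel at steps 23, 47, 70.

State at t = 0.5875 s:
  obj    pos=(+0.975,-0.360) vel=(+2.360,-1.151) ωy=+34.99

Key-timestep trajectory:
   step    t(s)  obj.x    obj.z    obj.vx   obj.vz 
     23  0.1438   +0.324  -0.042  +0.578  -0.282
     47  0.2938   +0.455  -0.106  +1.180  -0.576
     70  0.4375   +0.667  -0.209  +1.757  -0.857


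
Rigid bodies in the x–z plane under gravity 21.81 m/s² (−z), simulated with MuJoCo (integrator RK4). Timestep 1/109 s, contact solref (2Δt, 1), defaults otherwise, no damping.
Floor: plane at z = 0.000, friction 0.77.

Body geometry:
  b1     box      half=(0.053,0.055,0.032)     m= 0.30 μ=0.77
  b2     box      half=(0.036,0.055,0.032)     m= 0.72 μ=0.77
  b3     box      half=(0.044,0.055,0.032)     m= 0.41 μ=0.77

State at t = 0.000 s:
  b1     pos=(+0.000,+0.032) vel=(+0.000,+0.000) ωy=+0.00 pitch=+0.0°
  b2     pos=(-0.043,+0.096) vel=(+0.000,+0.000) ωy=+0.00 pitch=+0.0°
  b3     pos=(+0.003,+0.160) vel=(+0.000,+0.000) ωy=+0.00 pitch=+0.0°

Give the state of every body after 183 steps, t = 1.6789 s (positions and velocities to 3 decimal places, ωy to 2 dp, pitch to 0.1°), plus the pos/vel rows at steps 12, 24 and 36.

State at t = 1.6789 s:
  b1     pos=(+0.000,+0.032) vel=(+0.000,+0.000) ωy=+0.00 pitch=-0.2°
  b2     pos=(-0.044,+0.095) vel=(+0.000,+0.000) ωy=+0.00 pitch=-0.6°
  b3     pos=(+0.111,+0.032) vel=(+0.000,+0.000) ωy=+0.00 pitch=+180.0°

Key-timestep trajectory:
   step    t(s)  b1.x    b1.z    b1.vx   b1.vz   b2.x    b2.z    b2.vx   b2.vz   b3.x    b3.z    b3.vx   b3.vz 
     12  0.1101   +0.000  +0.032  -0.001  +0.001   -0.044  +0.095  -0.003  +0.003   +0.024  +0.141  +0.346  -0.603
     24  0.2202   +0.000  +0.032  -0.001  +0.002   -0.044  +0.095  -0.004  +0.001   +0.082  +0.099  +0.632  -0.457
     36  0.3303   +0.000  +0.032  +0.000  +0.000   -0.044  +0.095  +0.000  +0.000   +0.110  +0.027  -0.007  +0.149


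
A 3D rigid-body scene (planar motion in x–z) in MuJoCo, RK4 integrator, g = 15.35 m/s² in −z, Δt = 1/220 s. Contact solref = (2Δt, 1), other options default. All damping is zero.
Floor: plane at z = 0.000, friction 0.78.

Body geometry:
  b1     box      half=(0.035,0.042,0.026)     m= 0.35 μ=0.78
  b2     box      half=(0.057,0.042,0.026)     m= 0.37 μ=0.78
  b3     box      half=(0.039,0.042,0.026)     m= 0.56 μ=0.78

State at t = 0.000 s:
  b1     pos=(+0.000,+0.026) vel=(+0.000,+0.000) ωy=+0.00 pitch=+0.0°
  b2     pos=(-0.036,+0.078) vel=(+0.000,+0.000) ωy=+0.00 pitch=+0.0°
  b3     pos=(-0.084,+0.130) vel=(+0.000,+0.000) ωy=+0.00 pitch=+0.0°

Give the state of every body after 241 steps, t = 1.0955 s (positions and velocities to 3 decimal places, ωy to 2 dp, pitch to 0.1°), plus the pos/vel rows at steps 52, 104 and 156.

State at t = 1.0955 s:
  b1     pos=(+0.000,+0.026) vel=(+0.000,+0.000) ωy=+0.00 pitch=+0.0°
  b2     pos=(-0.089,+0.057) vel=(+0.000,+0.000) ωy=+0.00 pitch=-90.0°
  b3     pos=(-0.164,+0.039) vel=(+0.000,+0.000) ωy=+0.00 pitch=-90.0°

Key-timestep trajectory:
   step    t(s)  b1.x    b1.z    b1.vx   b1.vz   b2.x    b2.z    b2.vx   b2.vz   b3.x    b3.z    b3.vx   b3.vz 
     52  0.2364   +0.000  +0.026  +0.000  +0.000   -0.092  +0.057  -0.336  +0.118   -0.171  +0.042  -0.157  +0.142
    104  0.4727   +0.000  +0.026  +0.000  +0.000   -0.085  +0.058  +0.211  +0.122   -0.164  +0.039  +0.004  +0.002
    156  0.7091   +0.000  +0.026  +0.000  +0.000   -0.093  +0.059  +0.088  -0.033   -0.164  +0.039  +0.000  +0.000


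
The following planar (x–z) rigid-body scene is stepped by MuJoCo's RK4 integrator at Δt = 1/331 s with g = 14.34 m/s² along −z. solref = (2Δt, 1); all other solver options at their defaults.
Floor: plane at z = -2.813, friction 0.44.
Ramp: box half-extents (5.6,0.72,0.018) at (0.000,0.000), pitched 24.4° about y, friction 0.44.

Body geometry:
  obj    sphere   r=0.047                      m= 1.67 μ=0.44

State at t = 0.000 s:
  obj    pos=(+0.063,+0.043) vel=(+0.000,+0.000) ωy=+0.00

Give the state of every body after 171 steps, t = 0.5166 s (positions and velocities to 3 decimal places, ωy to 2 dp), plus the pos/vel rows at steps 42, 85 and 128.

State at t = 0.5166 s:
  obj    pos=(+0.577,-0.190) vel=(+1.991,-0.903) ωy=+46.50

Key-timestep trajectory:
   step    t(s)  obj.x    obj.z    obj.vx   obj.vz 
     42  0.1269   +0.094  +0.029  +0.489  -0.222
     85  0.2568   +0.190  -0.015  +0.990  -0.449
    128  0.3867   +0.351  -0.088  +1.490  -0.676


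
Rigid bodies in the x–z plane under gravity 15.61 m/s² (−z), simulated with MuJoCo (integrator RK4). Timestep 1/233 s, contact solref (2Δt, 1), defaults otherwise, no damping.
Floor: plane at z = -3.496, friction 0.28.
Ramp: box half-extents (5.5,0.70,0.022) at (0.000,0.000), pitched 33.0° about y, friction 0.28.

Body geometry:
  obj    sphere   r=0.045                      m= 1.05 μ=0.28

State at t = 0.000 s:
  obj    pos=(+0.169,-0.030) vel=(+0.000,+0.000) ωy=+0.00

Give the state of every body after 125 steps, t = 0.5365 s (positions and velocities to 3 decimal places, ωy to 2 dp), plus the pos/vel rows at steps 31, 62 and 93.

State at t = 0.5365 s:
  obj    pos=(+0.902,-0.506) vel=(+2.733,-1.775) ωy=+72.37

Key-timestep trajectory:
   step    t(s)  obj.x    obj.z    obj.vx   obj.vz 
     31  0.1330   +0.214  -0.059  +0.678  -0.440
     62  0.2661   +0.349  -0.147  +1.356  -0.880
     93  0.3991   +0.575  -0.293  +2.033  -1.320


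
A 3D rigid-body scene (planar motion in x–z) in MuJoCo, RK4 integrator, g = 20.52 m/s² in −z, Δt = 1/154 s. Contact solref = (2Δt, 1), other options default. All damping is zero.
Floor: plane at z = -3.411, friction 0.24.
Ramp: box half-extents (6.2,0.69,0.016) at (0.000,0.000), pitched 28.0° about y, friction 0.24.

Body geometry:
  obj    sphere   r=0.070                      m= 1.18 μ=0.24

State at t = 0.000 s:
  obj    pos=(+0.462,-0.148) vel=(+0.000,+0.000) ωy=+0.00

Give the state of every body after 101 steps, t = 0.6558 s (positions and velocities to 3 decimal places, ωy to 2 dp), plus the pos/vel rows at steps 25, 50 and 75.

State at t = 0.6558 s:
  obj    pos=(+1.769,-0.843) vel=(+3.985,-2.119) ωy=+64.44

Key-timestep trajectory:
   step    t(s)  obj.x    obj.z    obj.vx   obj.vz 
     25  0.1623   +0.542  -0.191  +0.987  -0.525
     50  0.3247   +0.782  -0.319  +1.973  -1.049
     75  0.4870   +1.183  -0.531  +2.959  -1.573


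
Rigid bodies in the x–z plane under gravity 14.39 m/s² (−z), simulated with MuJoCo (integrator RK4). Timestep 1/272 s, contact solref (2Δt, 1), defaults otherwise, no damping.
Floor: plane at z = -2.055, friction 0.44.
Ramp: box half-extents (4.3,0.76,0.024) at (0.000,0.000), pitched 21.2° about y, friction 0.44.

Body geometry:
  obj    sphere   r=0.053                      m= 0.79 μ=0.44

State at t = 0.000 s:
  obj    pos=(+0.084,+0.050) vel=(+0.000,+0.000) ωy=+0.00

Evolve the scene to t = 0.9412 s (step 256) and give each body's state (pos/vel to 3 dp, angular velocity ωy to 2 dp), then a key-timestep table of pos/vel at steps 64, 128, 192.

State at t = 0.9412 s:
  obj    pos=(+1.619,-0.545) vel=(+3.262,-1.265) ωy=+66.00

Key-timestep trajectory:
   step    t(s)  obj.x    obj.z    obj.vx   obj.vz 
     64  0.2353   +0.180  +0.013  +0.816  -0.316
    128  0.4706   +0.468  -0.099  +1.631  -0.633
    192  0.7059   +0.947  -0.285  +2.446  -0.949


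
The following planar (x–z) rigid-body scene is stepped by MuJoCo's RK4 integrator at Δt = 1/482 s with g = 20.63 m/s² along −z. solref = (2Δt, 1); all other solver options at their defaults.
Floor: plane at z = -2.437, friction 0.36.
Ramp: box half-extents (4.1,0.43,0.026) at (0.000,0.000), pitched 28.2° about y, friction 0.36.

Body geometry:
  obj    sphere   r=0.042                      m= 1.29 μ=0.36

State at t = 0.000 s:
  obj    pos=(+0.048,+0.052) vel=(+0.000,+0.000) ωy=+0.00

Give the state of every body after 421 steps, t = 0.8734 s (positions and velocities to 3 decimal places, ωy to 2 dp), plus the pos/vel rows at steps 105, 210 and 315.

State at t = 0.8734 s:
  obj    pos=(+2.389,-1.204) vel=(+5.360,-2.874) ωy=+144.80

Key-timestep trajectory:
   step    t(s)  obj.x    obj.z    obj.vx   obj.vz 
    105  0.2178   +0.194  -0.027  +1.337  -0.717
    210  0.4357   +0.630  -0.261  +2.674  -1.434
    315  0.6535   +1.358  -0.651  +4.011  -2.150


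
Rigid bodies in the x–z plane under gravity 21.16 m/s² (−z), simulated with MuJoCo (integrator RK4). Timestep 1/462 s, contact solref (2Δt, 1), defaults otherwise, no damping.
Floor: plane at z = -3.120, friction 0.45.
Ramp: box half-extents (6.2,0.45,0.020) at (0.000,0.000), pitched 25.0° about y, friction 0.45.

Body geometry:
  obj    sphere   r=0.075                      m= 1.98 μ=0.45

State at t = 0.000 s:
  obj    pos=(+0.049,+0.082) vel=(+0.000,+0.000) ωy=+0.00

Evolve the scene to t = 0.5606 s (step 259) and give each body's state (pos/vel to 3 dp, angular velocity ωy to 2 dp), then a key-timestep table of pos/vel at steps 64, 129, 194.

State at t = 0.5606 s:
  obj    pos=(+0.959,-0.342) vel=(+3.246,-1.513) ωy=+47.74

Key-timestep trajectory:
   step    t(s)  obj.x    obj.z    obj.vx   obj.vz 
     64  0.1385   +0.105  +0.056  +0.802  -0.374
    129  0.2792   +0.275  -0.023  +1.617  -0.754
    194  0.4199   +0.559  -0.156  +2.431  -1.134


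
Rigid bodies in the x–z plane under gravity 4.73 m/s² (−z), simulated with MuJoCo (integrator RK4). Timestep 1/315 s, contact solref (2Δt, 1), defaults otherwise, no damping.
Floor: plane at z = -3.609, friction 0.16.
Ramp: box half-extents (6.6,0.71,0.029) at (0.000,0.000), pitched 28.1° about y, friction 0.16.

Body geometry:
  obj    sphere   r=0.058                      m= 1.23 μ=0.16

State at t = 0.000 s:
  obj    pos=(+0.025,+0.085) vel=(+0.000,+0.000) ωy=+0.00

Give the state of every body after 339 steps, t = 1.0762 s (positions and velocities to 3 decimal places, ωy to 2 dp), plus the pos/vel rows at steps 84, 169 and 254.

State at t = 1.0762 s:
  obj    pos=(+0.838,-0.349) vel=(+1.511,-0.807) ωy=+29.52

Key-timestep trajectory:
   step    t(s)  obj.x    obj.z    obj.vx   obj.vz 
     84  0.2667   +0.075  +0.059  +0.374  -0.200
    169  0.5365   +0.227  -0.023  +0.753  -0.402
    254  0.8063   +0.482  -0.159  +1.132  -0.604


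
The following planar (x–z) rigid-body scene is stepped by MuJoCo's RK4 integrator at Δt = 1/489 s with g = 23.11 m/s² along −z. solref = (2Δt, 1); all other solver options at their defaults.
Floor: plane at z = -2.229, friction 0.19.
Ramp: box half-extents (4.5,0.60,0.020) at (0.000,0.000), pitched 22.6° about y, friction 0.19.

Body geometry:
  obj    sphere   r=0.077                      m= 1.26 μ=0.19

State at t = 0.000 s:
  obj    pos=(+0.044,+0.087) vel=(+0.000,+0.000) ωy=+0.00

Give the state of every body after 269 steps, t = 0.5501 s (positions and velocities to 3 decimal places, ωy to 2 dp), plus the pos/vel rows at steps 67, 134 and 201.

State at t = 0.5501 s:
  obj    pos=(+0.930,-0.282) vel=(+3.222,-1.341) ωy=+45.31

Key-timestep trajectory:
   step    t(s)  obj.x    obj.z    obj.vx   obj.vz 
     67  0.1370   +0.099  +0.064  +0.803  -0.334
    134  0.2740   +0.264  -0.005  +1.605  -0.668
    201  0.4110   +0.539  -0.119  +2.407  -1.002


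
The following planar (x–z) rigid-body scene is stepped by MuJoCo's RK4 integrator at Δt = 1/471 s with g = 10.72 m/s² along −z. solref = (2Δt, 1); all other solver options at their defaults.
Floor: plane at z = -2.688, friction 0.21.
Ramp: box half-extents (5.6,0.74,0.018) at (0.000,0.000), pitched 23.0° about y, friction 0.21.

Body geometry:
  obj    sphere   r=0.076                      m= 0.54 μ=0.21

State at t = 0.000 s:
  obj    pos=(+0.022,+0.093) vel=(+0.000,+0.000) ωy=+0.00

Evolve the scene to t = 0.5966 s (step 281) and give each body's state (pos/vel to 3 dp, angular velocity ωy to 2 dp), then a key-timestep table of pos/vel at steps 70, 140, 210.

State at t = 0.5966 s:
  obj    pos=(+0.512,-0.115) vel=(+1.643,-0.697) ωy=+23.48

Key-timestep trajectory:
   step    t(s)  obj.x    obj.z    obj.vx   obj.vz 
     70  0.1486   +0.052  +0.080  +0.409  -0.174
    140  0.2972   +0.144  +0.041  +0.819  -0.348
    210  0.4459   +0.296  -0.023  +1.228  -0.521


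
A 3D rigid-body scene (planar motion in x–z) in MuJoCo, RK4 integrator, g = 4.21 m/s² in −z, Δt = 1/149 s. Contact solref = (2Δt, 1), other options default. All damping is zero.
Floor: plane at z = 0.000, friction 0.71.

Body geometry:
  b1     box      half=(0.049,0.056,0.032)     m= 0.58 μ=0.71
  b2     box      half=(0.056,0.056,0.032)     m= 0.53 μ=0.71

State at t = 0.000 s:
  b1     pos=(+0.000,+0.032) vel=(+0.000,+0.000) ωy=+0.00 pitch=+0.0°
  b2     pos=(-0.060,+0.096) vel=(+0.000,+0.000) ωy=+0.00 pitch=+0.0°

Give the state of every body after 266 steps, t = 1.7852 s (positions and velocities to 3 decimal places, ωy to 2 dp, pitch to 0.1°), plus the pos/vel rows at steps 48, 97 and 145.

State at t = 1.7852 s:
  b1     pos=(+0.000,+0.032) vel=(+0.000,+0.000) ωy=+0.00 pitch=+0.0°
  b2     pos=(-0.114,+0.056) vel=(+0.000,+0.000) ωy=+0.00 pitch=-90.0°

Key-timestep trajectory:
   step    t(s)  b1.x    b1.z    b1.vx   b1.vz   b2.x    b2.z    b2.vx   b2.vz 
     48  0.3221   +0.000  +0.032  +0.000  +0.000   -0.090  +0.062  -0.237  +0.040
     97  0.6510   +0.000  +0.032  +0.000  +0.000   -0.130  +0.062  +0.028  -0.007
    145  0.9732   +0.000  +0.032  +0.000  +0.000   -0.112  +0.057  -0.082  -0.042


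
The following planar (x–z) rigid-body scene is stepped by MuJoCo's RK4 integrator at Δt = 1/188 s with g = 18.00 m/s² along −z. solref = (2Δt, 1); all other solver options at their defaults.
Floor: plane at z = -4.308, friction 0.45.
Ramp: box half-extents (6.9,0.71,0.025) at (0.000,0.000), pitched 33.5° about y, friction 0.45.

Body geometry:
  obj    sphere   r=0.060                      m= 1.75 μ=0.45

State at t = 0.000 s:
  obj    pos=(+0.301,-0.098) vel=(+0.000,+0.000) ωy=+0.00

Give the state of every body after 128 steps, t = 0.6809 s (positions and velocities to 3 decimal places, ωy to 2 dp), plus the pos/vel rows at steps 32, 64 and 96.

State at t = 0.6809 s:
  obj    pos=(+1.673,-1.005) vel=(+4.029,-2.667) ωy=+80.51

Key-timestep trajectory:
   step    t(s)  obj.x    obj.z    obj.vx   obj.vz 
     32  0.1702   +0.387  -0.154  +1.007  -0.667
     64  0.3404   +0.644  -0.325  +2.015  -1.333
     96  0.5106   +1.073  -0.608  +3.022  -2.000


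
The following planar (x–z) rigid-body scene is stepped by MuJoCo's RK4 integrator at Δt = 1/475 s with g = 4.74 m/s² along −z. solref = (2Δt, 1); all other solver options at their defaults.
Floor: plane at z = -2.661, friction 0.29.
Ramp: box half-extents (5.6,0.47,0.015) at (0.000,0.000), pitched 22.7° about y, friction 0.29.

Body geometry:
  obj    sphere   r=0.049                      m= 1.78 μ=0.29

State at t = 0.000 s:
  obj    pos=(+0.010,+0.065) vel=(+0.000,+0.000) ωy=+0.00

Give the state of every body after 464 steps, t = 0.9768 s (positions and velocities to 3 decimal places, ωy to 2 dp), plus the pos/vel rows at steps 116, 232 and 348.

State at t = 0.9768 s:
  obj    pos=(+0.585,-0.175) vel=(+1.177,-0.493) ωy=+26.05

Key-timestep trajectory:
   step    t(s)  obj.x    obj.z    obj.vx   obj.vz 
    116  0.2442   +0.046  +0.050  +0.294  -0.123
    232  0.4884   +0.154  +0.005  +0.589  -0.246
    348  0.7326   +0.334  -0.070  +0.883  -0.369


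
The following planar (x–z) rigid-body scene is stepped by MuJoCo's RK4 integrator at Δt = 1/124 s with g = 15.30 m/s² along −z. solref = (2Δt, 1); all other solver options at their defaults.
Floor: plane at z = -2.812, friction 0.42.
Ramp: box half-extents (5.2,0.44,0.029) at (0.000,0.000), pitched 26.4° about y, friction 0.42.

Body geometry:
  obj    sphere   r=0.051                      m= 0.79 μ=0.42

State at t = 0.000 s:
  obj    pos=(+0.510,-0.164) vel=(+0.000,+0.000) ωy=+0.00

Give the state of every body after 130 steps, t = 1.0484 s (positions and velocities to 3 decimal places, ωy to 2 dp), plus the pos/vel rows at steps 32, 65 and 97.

State at t = 1.0484 s:
  obj    pos=(+2.902,-1.351) vel=(+4.562,-2.265) ωy=+99.88

Key-timestep trajectory:
   step    t(s)  obj.x    obj.z    obj.vx   obj.vz 
     32  0.2581   +0.655  -0.236  +1.123  -0.558
     65  0.5242   +1.108  -0.461  +2.281  -1.133
     97  0.7823   +1.842  -0.825  +3.404  -1.690


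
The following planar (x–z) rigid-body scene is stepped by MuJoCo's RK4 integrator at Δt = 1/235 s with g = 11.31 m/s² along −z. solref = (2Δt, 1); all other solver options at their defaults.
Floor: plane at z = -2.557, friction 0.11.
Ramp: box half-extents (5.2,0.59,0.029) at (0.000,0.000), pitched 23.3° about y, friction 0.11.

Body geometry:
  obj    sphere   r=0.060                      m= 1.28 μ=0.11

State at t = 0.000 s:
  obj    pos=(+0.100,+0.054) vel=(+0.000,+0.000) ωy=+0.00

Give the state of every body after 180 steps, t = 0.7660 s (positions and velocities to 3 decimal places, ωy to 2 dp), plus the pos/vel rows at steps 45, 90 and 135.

State at t = 0.7660 s:
  obj    pos=(+0.997,-0.333) vel=(+2.346,-1.002) ωy=+36.49

Key-timestep trajectory:
   step    t(s)  obj.x    obj.z    obj.vx   obj.vz 
     45  0.1915   +0.156  +0.030  +0.587  -0.250
     90  0.3830   +0.324  -0.043  +1.175  -0.494
    135  0.5745   +0.605  -0.164  +1.758  -0.754


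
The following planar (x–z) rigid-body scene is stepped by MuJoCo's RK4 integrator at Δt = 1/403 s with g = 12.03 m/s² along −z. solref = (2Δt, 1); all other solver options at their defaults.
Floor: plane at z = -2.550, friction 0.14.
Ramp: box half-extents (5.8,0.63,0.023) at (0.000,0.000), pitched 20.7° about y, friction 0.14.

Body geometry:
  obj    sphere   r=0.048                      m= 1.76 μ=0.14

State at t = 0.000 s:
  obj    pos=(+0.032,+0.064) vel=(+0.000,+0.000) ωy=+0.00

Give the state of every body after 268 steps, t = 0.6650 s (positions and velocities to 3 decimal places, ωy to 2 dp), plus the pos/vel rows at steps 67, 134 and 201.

State at t = 0.6650 s:
  obj    pos=(+0.660,-0.174) vel=(+1.890,-0.714) ωy=+42.07

Key-timestep trajectory:
   step    t(s)  obj.x    obj.z    obj.vx   obj.vz 
     67  0.1663   +0.071  +0.049  +0.473  -0.179
    134  0.3325   +0.189  +0.004  +0.945  -0.357
    201  0.4988   +0.385  -0.070  +1.417  -0.536


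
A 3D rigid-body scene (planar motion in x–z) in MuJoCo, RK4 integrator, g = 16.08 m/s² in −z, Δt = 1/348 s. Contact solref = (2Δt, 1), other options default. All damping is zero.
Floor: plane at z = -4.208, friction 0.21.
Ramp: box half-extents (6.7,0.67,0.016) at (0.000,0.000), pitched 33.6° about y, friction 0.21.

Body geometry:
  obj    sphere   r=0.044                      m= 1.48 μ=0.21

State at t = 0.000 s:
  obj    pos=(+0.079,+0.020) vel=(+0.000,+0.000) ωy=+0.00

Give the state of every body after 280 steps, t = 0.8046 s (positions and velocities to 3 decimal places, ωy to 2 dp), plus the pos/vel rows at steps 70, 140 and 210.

State at t = 0.8046 s:
  obj    pos=(+1.793,-1.119) vel=(+4.260,-2.830) ωy=+116.20

Key-timestep trajectory:
   step    t(s)  obj.x    obj.z    obj.vx   obj.vz 
     70  0.2011   +0.186  -0.052  +1.065  -0.708
    140  0.4023   +0.507  -0.265  +2.130  -1.415
    210  0.6034   +1.043  -0.621  +3.195  -2.123


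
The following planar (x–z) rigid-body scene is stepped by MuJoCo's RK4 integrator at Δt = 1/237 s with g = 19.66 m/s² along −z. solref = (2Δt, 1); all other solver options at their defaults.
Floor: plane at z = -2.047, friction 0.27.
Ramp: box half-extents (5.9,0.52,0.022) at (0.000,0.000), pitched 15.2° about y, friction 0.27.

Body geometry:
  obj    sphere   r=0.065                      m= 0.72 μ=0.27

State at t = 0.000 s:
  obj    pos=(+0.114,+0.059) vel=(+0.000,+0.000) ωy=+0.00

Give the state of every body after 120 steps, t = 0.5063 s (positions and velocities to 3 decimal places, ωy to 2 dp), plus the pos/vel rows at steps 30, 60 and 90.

State at t = 0.5063 s:
  obj    pos=(+0.570,-0.065) vel=(+1.799,-0.489) ωy=+28.67

Key-timestep trajectory:
   step    t(s)  obj.x    obj.z    obj.vx   obj.vz 
     30  0.1266   +0.143  +0.051  +0.450  -0.122
     60  0.2532   +0.228  +0.028  +0.900  -0.244
     90  0.3797   +0.370  -0.010  +1.349  -0.367


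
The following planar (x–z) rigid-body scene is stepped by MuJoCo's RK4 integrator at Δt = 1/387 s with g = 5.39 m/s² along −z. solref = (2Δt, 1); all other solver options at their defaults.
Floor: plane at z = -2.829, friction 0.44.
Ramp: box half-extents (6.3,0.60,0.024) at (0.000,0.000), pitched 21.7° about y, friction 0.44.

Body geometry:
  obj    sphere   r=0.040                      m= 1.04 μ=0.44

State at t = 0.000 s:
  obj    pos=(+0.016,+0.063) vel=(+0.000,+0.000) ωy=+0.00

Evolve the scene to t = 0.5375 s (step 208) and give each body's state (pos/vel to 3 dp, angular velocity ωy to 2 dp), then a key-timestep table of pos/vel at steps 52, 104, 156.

State at t = 0.5375 s:
  obj    pos=(+0.207,-0.013) vel=(+0.711,-0.283) ωy=+19.12

Key-timestep trajectory:
   step    t(s)  obj.x    obj.z    obj.vx   obj.vz 
     52  0.1344   +0.028  +0.058  +0.178  -0.071
    104  0.2687   +0.064  +0.044  +0.355  -0.141
    156  0.4031   +0.123  +0.020  +0.533  -0.212


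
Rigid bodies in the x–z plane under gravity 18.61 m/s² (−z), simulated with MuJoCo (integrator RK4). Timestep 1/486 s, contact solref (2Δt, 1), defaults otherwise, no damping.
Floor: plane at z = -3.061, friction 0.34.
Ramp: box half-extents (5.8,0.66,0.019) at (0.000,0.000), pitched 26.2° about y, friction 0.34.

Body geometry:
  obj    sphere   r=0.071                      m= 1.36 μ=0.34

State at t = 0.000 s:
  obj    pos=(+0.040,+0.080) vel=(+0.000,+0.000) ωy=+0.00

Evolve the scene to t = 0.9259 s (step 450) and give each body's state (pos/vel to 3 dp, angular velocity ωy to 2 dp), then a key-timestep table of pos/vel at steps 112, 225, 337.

State at t = 0.9259 s:
  obj    pos=(+2.298,-1.030) vel=(+4.876,-2.399) ωy=+76.53

Key-timestep trajectory:
   step    t(s)  obj.x    obj.z    obj.vx   obj.vz 
    112  0.2305   +0.180  +0.012  +1.214  -0.597
    225  0.4630   +0.605  -0.197  +2.438  -1.200
    337  0.6934   +1.306  -0.542  +3.652  -1.797


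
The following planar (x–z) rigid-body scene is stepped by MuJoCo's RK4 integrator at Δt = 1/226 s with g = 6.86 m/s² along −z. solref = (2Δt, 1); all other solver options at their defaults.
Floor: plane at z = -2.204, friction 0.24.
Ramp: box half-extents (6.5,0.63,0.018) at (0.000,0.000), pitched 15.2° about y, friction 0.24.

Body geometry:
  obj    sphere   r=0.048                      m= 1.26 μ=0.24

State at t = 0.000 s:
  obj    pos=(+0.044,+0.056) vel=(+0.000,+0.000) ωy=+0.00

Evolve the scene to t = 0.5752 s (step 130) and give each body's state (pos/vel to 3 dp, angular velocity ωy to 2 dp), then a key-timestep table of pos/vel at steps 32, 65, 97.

State at t = 0.5752 s:
  obj    pos=(+0.249,+0.001) vel=(+0.713,-0.194) ωy=+15.39

Key-timestep trajectory:
   step    t(s)  obj.x    obj.z    obj.vx   obj.vz 
     32  0.1416   +0.057  +0.053  +0.176  -0.048
     65  0.2876   +0.095  +0.042  +0.357  -0.097
     97  0.4292   +0.158  +0.025  +0.532  -0.145


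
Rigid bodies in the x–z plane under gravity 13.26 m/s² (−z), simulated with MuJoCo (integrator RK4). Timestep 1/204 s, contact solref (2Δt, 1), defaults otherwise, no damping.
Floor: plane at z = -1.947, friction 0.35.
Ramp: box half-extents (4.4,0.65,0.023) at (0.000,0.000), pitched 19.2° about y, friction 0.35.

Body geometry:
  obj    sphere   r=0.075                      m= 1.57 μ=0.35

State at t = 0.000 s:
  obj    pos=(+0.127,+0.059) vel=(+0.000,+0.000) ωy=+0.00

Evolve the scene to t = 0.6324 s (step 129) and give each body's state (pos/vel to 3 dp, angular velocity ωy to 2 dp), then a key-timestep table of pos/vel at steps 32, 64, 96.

State at t = 0.6324 s:
  obj    pos=(+0.715,-0.145) vel=(+1.860,-0.648) ωy=+26.26

Key-timestep trajectory:
   step    t(s)  obj.x    obj.z    obj.vx   obj.vz 
     32  0.1569   +0.163  +0.047  +0.462  -0.161
     64  0.3137   +0.272  +0.009  +0.923  -0.321
     96  0.4706   +0.453  -0.054  +1.384  -0.482


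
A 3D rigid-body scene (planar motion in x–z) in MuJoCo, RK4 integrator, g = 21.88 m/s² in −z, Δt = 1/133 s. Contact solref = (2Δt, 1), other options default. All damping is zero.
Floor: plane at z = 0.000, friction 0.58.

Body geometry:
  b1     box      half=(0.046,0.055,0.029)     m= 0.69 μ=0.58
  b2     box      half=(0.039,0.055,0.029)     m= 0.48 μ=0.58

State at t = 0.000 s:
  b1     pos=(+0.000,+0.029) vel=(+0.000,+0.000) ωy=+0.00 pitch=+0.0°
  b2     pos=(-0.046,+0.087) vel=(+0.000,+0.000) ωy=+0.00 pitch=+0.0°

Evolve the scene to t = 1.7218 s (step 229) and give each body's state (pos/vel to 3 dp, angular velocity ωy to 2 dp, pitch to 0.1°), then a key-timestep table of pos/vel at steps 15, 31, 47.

State at t = 1.7218 s:
  b1     pos=(+0.000,+0.029) vel=(+0.000,+0.000) ωy=+0.00 pitch=+0.0°
  b2     pos=(-0.083,+0.039) vel=(+0.000,+0.000) ωy=+0.00 pitch=-90.0°

Key-timestep trajectory:
   step    t(s)  b1.x    b1.z    b1.vx   b1.vz   b2.x    b2.z    b2.vx   b2.vz 
     15  0.1128   +0.000  +0.029  +0.000  +0.000   -0.047  +0.087  -0.015  +0.000
     31  0.2331   +0.000  +0.029  +0.000  +0.000   -0.054  +0.086  -0.150  -0.039
     47  0.3534   +0.000  +0.029  +0.000  +0.000   -0.086  +0.032  +0.030  +0.068


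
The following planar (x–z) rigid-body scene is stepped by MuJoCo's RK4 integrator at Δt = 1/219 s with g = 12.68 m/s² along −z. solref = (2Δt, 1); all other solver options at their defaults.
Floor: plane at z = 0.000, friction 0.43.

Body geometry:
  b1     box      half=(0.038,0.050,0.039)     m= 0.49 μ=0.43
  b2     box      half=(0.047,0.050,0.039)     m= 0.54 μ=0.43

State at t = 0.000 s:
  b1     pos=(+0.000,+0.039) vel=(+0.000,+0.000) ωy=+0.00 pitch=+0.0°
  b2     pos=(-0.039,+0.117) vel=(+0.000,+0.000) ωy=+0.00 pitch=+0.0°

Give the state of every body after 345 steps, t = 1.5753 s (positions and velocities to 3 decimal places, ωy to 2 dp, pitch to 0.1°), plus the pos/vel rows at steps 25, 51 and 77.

State at t = 1.5753 s:
  b1     pos=(+0.000,+0.039) vel=(+0.000,+0.000) ωy=+0.00 pitch=+0.0°
  b2     pos=(-0.090,+0.047) vel=(+0.000,+0.000) ωy=+0.00 pitch=-90.0°

Key-timestep trajectory:
   step    t(s)  b1.x    b1.z    b1.vx   b1.vz   b2.x    b2.z    b2.vx   b2.vz 
     25  0.1142   +0.000  +0.039  +0.000  +0.000   -0.040  +0.117  -0.029  -0.002
     51  0.2329   +0.000  +0.039  +0.000  +0.000   -0.049  +0.115  -0.145  -0.039
     77  0.3516   +0.000  +0.039  +0.000  +0.000   -0.080  +0.083  -0.323  -0.787


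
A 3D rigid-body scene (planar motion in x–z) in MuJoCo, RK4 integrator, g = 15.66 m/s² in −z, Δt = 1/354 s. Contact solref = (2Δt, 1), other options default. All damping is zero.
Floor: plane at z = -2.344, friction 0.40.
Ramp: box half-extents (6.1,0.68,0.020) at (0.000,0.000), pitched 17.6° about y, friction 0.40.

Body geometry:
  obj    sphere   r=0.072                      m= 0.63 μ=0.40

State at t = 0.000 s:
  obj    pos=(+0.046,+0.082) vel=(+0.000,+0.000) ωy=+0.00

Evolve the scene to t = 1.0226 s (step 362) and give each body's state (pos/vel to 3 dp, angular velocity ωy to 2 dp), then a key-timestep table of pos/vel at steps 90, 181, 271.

State at t = 1.0226 s:
  obj    pos=(+1.732,-0.453) vel=(+3.297,-1.046) ωy=+48.03

Key-timestep trajectory:
   step    t(s)  obj.x    obj.z    obj.vx   obj.vz 
     90  0.2542   +0.150  +0.049  +0.820  -0.260
    181  0.5113   +0.467  -0.052  +1.648  -0.523
    271  0.7655   +0.991  -0.218  +2.468  -0.783


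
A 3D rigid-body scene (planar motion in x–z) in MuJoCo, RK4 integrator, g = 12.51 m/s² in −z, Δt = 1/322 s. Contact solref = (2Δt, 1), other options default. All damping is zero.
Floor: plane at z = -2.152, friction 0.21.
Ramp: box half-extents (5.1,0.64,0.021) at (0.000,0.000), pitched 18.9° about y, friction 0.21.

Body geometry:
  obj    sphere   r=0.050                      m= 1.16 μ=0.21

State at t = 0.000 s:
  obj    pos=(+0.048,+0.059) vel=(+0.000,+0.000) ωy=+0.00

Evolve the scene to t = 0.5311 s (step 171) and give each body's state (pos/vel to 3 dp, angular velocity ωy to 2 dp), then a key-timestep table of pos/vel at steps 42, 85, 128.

State at t = 0.5311 s:
  obj    pos=(+0.434,-0.074) vel=(+1.454,-0.498) ωy=+30.74

Key-timestep trajectory:
   step    t(s)  obj.x    obj.z    obj.vx   obj.vz 
     42  0.1304   +0.071  +0.051  +0.357  -0.122
     85  0.2640   +0.143  +0.026  +0.723  -0.248
    128  0.3975   +0.264  -0.015  +1.089  -0.373


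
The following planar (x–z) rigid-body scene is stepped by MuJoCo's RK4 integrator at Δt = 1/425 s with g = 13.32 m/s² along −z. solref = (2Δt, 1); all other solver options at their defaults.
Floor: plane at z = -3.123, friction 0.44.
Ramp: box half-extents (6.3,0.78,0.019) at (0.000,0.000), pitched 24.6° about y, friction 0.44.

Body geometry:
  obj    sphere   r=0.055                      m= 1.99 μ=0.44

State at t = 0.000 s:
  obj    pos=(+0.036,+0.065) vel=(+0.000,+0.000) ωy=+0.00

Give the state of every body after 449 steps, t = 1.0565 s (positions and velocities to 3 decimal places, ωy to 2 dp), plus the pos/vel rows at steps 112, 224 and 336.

State at t = 1.0565 s:
  obj    pos=(+2.046,-0.855) vel=(+3.805,-1.742) ωy=+76.07

Key-timestep trajectory:
   step    t(s)  obj.x    obj.z    obj.vx   obj.vz 
    112  0.2635   +0.161  +0.008  +0.949  -0.435
    224  0.5271   +0.536  -0.164  +1.898  -0.869
    336  0.7906   +1.161  -0.450  +2.847  -1.303


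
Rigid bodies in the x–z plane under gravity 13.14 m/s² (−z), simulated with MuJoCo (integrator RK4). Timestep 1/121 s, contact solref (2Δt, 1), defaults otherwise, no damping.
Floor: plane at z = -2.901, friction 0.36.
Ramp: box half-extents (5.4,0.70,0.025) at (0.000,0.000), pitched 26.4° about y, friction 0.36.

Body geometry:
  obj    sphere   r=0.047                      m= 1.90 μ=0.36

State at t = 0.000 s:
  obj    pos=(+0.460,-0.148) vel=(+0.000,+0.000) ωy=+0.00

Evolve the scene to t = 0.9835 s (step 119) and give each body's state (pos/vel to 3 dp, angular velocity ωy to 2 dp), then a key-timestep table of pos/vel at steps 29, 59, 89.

State at t = 0.9835 s:
  obj    pos=(+2.268,-1.045) vel=(+3.676,-1.825) ωy=+87.31

Key-timestep trajectory:
   step    t(s)  obj.x    obj.z    obj.vx   obj.vz 
     29  0.2397   +0.567  -0.201  +0.896  -0.445
     59  0.4876   +0.905  -0.369  +1.823  -0.905
     89  0.7355   +1.471  -0.650  +2.749  -1.365


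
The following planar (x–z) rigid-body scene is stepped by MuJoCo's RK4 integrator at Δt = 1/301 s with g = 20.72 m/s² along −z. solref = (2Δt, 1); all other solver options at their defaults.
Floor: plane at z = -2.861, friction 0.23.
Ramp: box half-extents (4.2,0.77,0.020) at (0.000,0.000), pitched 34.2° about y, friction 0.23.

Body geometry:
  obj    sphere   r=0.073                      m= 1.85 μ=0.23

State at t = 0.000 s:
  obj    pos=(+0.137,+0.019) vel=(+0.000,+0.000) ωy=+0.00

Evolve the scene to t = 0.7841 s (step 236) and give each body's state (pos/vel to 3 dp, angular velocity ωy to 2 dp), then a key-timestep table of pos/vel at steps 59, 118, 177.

State at t = 0.7841 s:
  obj    pos=(+2.252,-1.418) vel=(+5.395,-3.666) ωy=+89.33

Key-timestep trajectory:
   step    t(s)  obj.x    obj.z    obj.vx   obj.vz 
     59  0.1960   +0.269  -0.071  +1.349  -0.917
    118  0.3920   +0.666  -0.340  +2.698  -1.833
    177  0.5880   +1.327  -0.789  +4.046  -2.750


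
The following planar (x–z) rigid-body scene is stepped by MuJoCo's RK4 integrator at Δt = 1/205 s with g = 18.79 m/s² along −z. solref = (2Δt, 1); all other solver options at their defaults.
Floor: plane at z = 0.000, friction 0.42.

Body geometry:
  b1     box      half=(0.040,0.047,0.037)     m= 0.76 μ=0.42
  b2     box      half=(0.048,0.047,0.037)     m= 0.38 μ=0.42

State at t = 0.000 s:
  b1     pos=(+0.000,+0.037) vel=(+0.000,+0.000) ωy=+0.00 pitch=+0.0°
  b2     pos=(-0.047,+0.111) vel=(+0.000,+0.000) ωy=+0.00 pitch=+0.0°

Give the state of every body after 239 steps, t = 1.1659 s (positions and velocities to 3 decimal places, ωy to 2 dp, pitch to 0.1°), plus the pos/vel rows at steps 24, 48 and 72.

State at t = 1.1659 s:
  b1     pos=(+0.000,+0.037) vel=(+0.000,+0.000) ωy=+0.00 pitch=+0.0°
  b2     pos=(-0.087,+0.048) vel=(+0.000,+0.000) ωy=+0.00 pitch=-90.0°

Key-timestep trajectory:
   step    t(s)  b1.x    b1.z    b1.vx   b1.vz   b2.x    b2.z    b2.vx   b2.vz 
     24  0.1171   +0.000  +0.037  +0.000  +0.000   -0.063  +0.104  -0.297  -0.244
     48  0.2341   +0.000  +0.037  +0.000  +0.000   -0.104  +0.054  -0.177  +0.186
     72  0.3512   +0.000  +0.037  +0.000  +0.000   -0.095  +0.049  +0.373  -0.248


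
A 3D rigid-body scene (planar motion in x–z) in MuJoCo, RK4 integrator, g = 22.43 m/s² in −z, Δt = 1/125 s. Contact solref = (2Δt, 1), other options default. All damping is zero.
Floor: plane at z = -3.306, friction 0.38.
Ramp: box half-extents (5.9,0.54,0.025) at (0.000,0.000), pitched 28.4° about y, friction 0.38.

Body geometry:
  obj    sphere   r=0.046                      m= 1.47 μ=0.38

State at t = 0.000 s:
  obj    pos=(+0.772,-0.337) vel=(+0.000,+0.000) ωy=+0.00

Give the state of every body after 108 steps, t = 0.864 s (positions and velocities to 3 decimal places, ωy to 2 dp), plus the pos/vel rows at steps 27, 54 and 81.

State at t = 0.864 s:
  obj    pos=(+3.274,-1.689) vel=(+5.790,-3.131) ωy=+143.11

Key-timestep trajectory:
   step    t(s)  obj.x    obj.z    obj.vx   obj.vz 
     27  0.2160   +0.929  -0.421  +1.448  -0.783
     54  0.4320   +1.398  -0.675  +2.895  -1.566
     81  0.6480   +2.179  -1.098  +4.343  -2.348


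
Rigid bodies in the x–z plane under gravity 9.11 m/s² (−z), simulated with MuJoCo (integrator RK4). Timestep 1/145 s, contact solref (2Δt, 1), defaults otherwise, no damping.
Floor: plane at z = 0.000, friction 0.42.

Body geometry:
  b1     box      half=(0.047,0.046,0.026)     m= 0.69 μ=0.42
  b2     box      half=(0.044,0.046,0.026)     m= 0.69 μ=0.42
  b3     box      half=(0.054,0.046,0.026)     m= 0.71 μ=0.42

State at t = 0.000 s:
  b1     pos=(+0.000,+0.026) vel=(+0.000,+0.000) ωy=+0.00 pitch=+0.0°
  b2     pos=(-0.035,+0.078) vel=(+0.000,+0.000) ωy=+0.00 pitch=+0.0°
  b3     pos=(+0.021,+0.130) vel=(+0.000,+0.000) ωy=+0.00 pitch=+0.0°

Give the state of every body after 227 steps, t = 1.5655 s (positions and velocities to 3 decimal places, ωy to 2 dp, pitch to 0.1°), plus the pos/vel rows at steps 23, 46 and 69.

State at t = 1.5655 s:
  b1     pos=(-0.001,+0.026) vel=(+0.000,+0.000) ωy=+0.00 pitch=+0.0°
  b2     pos=(-0.036,+0.078) vel=(+0.000,+0.000) ωy=+0.00 pitch=+0.0°
  b3     pos=(+0.077,+0.057) vel=(+0.000,+0.000) ωy=-0.01 pitch=+47.4°

Key-timestep trajectory:
   step    t(s)  b1.x    b1.z    b1.vx   b1.vz   b2.x    b2.z    b2.vx   b2.vz   b3.x    b3.z    b3.vx   b3.vz 
     23  0.1586   +0.000  +0.026  +0.000  +0.000   -0.035  +0.078  -0.001  +0.000   +0.038  +0.111  +0.190  -0.406
     46  0.3172   +0.000  +0.026  +0.000  +0.000   -0.035  +0.078  +0.000  +0.000   +0.085  +0.059  +0.063  +0.044
     69  0.4759   +0.000  +0.026  +0.000  +0.000   -0.035  +0.078  +0.000  +0.000   +0.084  +0.059  -0.067  -0.010
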